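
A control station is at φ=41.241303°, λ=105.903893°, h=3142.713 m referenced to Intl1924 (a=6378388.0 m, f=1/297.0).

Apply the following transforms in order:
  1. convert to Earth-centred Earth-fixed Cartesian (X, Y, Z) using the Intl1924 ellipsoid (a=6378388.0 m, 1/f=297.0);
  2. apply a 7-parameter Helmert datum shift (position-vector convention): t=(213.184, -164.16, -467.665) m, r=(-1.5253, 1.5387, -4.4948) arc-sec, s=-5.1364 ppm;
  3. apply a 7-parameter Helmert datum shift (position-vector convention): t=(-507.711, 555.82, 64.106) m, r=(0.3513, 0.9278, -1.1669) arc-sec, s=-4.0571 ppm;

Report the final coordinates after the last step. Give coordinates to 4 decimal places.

start: φ=41.241303°, λ=105.903893°, h=3142.713 m
→ ECEF (a=6378388.000, f=1/297.0): X=-1316838.4789, Y=4621605.5550, Z=4184754.0139
→ Helmert 7p (PV): X=-1316486.6030, Y=4621477.2977, Z=4184240.5017
→ Helmert 7p (PV): X=-1316944.0068, Y=4622014.6892, Z=4184301.4245

X=-1316944.0068 m, Y=4622014.6892 m, Z=4184301.4245 m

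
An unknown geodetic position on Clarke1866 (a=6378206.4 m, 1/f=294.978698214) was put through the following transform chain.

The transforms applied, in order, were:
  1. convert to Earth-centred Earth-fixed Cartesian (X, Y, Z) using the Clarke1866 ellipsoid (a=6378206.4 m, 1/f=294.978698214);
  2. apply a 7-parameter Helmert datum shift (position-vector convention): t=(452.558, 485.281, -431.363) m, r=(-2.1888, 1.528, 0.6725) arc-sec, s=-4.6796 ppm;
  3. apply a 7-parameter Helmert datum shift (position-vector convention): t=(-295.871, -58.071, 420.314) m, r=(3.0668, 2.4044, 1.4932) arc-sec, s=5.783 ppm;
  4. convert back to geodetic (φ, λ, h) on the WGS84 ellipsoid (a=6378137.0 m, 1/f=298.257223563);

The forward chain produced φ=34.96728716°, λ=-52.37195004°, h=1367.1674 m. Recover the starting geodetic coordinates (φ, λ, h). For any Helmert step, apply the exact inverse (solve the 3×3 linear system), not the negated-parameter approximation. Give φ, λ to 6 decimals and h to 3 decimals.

start: φ=34.967287°, λ=-52.371950°, h=1367.167 m
→ ECEF (a=6378137.000, f=1/298.257223563): X=3195302.4110, Y=-4144985.4244, Z=3635677.0076
→ Helmert⁻¹: X=3195507.4196, Y=-4144872.4654, Z=3635334.5477
→ Helmert⁻¹: X=3195029.3641, Y=-4145426.1433, Z=3635762.6038
→ geod (Bowring, a=6378206.400): φ=34.96898900°, λ=-52.37726300°, h=1574.2360 m

φ=34.968989°, λ=-52.377263°, h=1574.236 m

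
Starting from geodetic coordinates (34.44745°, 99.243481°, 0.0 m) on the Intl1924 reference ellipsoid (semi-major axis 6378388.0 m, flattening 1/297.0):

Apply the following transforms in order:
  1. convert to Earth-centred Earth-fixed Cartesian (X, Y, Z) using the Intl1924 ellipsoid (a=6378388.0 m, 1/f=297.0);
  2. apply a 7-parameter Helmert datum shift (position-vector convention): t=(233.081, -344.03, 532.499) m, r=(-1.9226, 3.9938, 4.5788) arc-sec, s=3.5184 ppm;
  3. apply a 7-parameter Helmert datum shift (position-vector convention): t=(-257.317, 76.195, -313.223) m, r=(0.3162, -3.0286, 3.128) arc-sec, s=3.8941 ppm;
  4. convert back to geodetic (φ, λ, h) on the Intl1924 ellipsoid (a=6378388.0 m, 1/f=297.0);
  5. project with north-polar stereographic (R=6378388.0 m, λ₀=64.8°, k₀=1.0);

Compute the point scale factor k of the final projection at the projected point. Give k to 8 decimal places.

start: φ=34.447450°, λ=99.243481°, h=0.000 m
→ ECEF (a=6378388.000, f=1/297.0): X=-845810.5580, Y=5197198.7067, Z=3587541.5199
→ Helmert 7p (PV): X=-845626.3601, Y=5196887.6263, Z=3588054.5750
→ Helmert 7p (PV): X=-846018.4649, Y=5196965.7341, Z=3587750.8745
→ geod (Bowring, a=6378388.000): φ=34.45000849°, λ=99.24612120°, h=-43.6526 m
→ into stereo (λ₀=64.8°): φ=34.45000849°, λ−λ₀=34.44612120°
scale k = 1.27739456

1.27739456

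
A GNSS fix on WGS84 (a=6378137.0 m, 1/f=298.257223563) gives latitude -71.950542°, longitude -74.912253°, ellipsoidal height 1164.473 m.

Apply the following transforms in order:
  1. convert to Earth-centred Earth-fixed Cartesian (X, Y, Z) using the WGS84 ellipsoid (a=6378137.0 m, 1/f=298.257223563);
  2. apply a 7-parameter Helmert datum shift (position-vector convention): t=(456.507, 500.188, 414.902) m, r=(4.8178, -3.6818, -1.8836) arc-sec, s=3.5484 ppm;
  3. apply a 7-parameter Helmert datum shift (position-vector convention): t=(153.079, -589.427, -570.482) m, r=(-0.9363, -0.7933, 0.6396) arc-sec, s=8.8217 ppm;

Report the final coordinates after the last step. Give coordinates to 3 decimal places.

X=516790.938 m, Y=-1914216.180 m, Z=-6043340.924 m

start: φ=-71.950542°, λ=-74.912253°, h=1164.473 m
→ ECEF (a=6378137.000, f=1/298.257223563): X=516055.4010, Y=-1914213.8773, Z=-6043085.7671
→ Helmert 7p (PV): X=516604.1273, Y=-1913584.0434, Z=-6042727.8079
→ Helmert 7p (PV): X=516790.9381, Y=-1914216.1796, Z=-6043340.9238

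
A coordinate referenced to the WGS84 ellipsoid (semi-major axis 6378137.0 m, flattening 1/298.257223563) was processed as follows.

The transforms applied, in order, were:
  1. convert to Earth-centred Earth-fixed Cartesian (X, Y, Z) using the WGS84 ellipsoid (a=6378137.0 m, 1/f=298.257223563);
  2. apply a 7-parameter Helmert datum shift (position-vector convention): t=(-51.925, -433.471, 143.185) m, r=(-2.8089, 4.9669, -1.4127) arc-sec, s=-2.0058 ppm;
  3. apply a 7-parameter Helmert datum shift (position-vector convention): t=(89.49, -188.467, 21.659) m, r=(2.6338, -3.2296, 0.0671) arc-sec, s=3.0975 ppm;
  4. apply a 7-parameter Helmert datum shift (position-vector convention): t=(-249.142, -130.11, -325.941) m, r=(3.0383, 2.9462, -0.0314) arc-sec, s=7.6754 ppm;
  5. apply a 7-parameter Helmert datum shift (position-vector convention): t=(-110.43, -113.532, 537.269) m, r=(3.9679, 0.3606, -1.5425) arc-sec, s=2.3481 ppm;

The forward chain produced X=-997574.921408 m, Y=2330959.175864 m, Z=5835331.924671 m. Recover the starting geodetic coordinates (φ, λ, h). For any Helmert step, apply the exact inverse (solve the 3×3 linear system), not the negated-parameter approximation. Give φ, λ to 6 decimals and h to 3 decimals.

φ=66.646199°, λ=113.157030°, h=2074.496 m

start: X=-997574.9214, Y=2330959.1759, Z=5835331.9247 m
→ Helmert⁻¹: X=-997489.7829, Y=2331172.0171, Z=5834734.3666
→ Helmert⁻¹: X=-997316.6858, Y=2331370.0314, Z=5834966.9350
→ Helmert⁻¹: X=-997310.9675, Y=2331626.1070, Z=5834913.0451
→ Helmert⁻¹: X=-997417.5174, Y=2331977.9666, Z=5834789.3022
→ geod (Bowring, a=6378137.000): φ=66.64619900°, λ=113.15703000°, h=2074.4960 m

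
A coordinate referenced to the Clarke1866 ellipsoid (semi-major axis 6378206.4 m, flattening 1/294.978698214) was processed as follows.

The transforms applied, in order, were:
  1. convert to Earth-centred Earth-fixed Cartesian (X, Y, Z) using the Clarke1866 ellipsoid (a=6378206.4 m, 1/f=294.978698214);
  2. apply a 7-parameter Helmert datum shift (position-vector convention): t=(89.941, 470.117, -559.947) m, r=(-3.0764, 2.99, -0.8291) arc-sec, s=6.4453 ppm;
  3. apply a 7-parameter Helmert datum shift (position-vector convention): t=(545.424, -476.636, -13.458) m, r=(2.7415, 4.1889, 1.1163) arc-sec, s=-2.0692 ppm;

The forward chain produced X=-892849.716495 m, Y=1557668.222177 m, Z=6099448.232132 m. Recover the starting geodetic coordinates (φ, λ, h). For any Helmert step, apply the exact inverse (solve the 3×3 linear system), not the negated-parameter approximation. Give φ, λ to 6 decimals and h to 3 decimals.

φ=73.700732°, λ=119.844614°, h=518.453 m

start: X=-892849.7165, Y=1557668.2222, Z=6099448.2321 m
→ Helmert⁻¹: X=-893512.4255, Y=1558233.9866, Z=6099435.4546
→ Helmert⁻¹: X=-893691.2929, Y=1557659.2573, Z=6099966.3629
→ geod (Bowring, a=6378206.400): φ=73.70073200°, λ=119.84461400°, h=518.4530 m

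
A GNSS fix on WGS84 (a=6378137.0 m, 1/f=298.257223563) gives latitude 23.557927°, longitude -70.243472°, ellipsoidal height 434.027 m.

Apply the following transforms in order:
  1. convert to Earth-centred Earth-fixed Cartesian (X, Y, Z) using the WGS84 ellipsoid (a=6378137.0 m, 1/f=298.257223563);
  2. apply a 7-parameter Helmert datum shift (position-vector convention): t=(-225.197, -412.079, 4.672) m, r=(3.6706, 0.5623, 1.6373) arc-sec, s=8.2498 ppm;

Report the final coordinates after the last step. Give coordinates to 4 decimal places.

start: φ=23.557927°, λ=-70.243472°, h=434.027 m
→ ECEF (a=6378137.000, f=1/298.257223563): X=1977469.4843, Y=-5505736.2369, Z=2533651.6680
→ Helmert 7p (PV): X=1977311.2122, Y=-5506223.1282, Z=2533573.8727

X=1977311.2122 m, Y=-5506223.1282 m, Z=2533573.8727 m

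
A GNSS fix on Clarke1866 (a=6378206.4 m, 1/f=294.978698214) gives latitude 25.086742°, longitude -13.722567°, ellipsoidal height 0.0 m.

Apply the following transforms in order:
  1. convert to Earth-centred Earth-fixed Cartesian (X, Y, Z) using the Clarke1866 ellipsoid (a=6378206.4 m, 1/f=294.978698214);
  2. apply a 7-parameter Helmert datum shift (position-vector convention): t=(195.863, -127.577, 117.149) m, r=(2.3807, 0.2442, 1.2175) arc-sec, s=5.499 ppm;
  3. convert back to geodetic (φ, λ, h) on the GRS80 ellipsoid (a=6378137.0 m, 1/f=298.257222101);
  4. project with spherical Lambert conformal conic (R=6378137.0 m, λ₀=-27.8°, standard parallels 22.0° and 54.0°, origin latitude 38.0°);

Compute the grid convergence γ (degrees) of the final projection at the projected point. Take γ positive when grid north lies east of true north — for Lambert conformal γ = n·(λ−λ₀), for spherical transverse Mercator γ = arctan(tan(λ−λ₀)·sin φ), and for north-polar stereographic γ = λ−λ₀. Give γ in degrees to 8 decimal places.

8.78419057

start: φ=25.086742°, λ=-13.722567°, h=0.000 m
→ ECEF (a=6378206.400, f=1/294.978698214): X=5615061.1573, Y=-1371147.6092, Z=2687626.0616
→ Helmert 7p (PV): X=5615299.1729, Y=-1371280.6031, Z=2687735.5163
→ geod (Bowring, a=6378137.000): φ=25.08498534°, λ=-13.72328797°, h=311.1427 m
→ into lcc (λ₀=-27.8°): φ=25.08498534°, λ−λ₀=14.07671203°
convergence γ = 8.78419057°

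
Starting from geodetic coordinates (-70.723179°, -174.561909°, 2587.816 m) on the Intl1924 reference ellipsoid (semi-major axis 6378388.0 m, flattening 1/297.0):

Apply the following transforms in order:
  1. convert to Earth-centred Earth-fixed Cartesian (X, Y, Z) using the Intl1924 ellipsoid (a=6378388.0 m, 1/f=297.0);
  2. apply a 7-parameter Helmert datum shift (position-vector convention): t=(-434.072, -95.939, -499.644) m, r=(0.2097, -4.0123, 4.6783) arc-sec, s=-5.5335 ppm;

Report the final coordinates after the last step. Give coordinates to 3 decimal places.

X=-2103694.262 m, Y=-200376.573 m, Z=-6001247.418 m

start: φ=-70.723179°, λ=-174.561909°, h=2587.816 m
→ ECEF (a=6378388.000, f=1/297.0): X=-2103393.0980, Y=-200240.1355, Z=-6000739.8598
→ Helmert 7p (PV): X=-2103694.2625, Y=-200376.5727, Z=-6001247.4176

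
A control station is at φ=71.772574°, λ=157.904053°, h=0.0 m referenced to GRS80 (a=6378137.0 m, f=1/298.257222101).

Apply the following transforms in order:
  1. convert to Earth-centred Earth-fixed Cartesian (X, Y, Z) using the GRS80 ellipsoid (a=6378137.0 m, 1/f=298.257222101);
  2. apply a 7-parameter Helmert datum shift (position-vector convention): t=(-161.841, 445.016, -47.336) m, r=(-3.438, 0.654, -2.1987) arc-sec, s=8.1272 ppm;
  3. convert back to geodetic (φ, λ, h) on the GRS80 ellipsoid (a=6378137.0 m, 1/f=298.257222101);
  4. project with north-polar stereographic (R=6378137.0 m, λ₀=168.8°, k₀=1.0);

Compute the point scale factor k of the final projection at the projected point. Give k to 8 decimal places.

start: φ=71.772574°, λ=157.904053°, h=0.000 m
→ ECEF (a=6378137.000, f=1/298.257222101): X=-1854098.9096, Y=752718.7191, Z=6035796.3717
→ Helmert 7p (PV): X=-1854248.6577, Y=753290.2215, Z=6035791.4222
→ geod (Bowring, a=6378137.000): φ=71.76954872°, λ=157.89050645°, h=105.9670 m
→ into stereo (λ₀=168.8°): φ=71.76954872°, λ−λ₀=-10.90949355°
scale k = 1.02574312

1.02574312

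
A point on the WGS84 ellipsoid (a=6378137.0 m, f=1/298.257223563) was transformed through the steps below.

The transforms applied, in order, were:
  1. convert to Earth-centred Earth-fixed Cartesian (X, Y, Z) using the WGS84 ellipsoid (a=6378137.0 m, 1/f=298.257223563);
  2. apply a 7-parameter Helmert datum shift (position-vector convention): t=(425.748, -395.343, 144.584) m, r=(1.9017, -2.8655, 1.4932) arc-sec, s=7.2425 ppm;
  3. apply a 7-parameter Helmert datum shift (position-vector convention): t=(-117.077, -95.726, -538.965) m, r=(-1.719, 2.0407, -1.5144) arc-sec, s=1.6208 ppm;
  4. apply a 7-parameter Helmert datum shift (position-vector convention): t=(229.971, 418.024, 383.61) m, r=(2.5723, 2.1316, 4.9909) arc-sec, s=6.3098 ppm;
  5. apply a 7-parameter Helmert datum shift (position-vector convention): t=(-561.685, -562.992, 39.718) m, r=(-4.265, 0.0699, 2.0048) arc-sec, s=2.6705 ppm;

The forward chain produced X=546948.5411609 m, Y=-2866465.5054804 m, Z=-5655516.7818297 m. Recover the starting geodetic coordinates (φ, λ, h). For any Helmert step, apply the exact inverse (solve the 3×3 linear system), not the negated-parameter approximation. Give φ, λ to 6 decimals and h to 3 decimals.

φ=-62.868658°, λ=-79.195552°, h=2410.352 m

start: X=546948.5412, Y=-2866465.5055, Z=-5655516.7818 m
→ Helmert⁻¹: X=547482.8265, Y=-2865783.2388, Z=-5655600.4678
→ Helmert⁻¹: X=547238.4984, Y=-2866266.9531, Z=-5655906.9898
→ Helmert⁻¹: X=547431.6834, Y=-2866115.4308, Z=-5655377.3286
→ Helmert⁻¹: X=546902.6602, Y=-2865755.4338, Z=-5655462.1291
→ geod (Bowring, a=6378137.000): φ=-62.86865800°, λ=-79.19555200°, h=2410.3520 m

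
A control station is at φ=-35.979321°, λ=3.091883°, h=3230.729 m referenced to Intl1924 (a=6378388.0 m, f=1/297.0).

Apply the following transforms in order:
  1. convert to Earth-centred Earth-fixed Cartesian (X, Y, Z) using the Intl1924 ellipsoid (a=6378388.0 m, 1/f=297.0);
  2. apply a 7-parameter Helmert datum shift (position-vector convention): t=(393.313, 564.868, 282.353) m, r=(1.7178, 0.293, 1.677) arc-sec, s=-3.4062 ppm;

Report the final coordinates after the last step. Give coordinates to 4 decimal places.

X=5163032.1949 m, Y=279503.3053 m, Z=-3728001.8646 m

start: φ=-35.979321°, λ=3.091883°, h=3230.729 m
→ ECEF (a=6378388.000, f=1/297.0): X=5162664.0302, Y=278866.3636, Z=-3728291.9058
→ Helmert 7p (PV): X=5163032.1949, Y=279503.3053, Z=-3728001.8646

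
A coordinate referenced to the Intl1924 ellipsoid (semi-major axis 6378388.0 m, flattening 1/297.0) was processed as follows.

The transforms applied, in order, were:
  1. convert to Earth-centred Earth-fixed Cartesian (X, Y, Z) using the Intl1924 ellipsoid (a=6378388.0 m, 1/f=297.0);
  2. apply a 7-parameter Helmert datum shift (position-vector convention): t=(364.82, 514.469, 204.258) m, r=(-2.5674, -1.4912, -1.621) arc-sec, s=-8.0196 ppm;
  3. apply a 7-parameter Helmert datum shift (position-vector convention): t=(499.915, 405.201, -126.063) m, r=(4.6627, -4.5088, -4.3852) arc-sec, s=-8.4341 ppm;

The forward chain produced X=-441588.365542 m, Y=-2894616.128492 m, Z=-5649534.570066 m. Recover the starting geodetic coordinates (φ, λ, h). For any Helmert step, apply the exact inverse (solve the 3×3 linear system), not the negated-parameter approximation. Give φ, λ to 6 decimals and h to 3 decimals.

φ=-62.751425°, λ=-98.689233°, h=2465.918 m

start: X=-441588.3655, Y=-2894616.1285, Z=-5649534.5701 m
→ Helmert⁻¹: X=-442153.9489, Y=-2895182.8534, Z=-5649381.0432
→ Helmert⁻¹: X=-442540.4057, Y=-2895653.7008, Z=-5649663.4521
→ geod (Bowring, a=6378388.000): φ=-62.75142500°, λ=-98.68923300°, h=2465.9180 m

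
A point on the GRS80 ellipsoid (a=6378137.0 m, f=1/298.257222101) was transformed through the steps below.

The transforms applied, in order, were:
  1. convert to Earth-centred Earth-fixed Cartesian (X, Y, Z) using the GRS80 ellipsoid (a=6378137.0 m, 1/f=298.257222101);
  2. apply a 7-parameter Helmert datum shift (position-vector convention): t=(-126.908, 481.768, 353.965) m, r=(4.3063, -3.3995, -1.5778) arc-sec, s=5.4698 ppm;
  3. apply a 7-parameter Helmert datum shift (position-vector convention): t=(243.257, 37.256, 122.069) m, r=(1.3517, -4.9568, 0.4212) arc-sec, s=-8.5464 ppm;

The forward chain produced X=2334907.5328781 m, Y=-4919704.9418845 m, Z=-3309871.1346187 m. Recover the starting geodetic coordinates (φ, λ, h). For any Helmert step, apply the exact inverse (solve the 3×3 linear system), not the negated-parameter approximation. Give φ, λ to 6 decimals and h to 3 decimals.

φ=-31.463522°, λ=-64.615646°, h=918.106 m

start: X=2334907.5329, Y=-4919704.9419, Z=-3309871.1346 m
→ Helmert⁻¹: X=2334594.6381, Y=-4919810.7031, Z=-3310045.3550
→ Helmert⁻¹: X=2334691.8550, Y=-4920316.8105, Z=-3310316.9674
→ geod (Bowring, a=6378137.000): φ=-31.46352200°, λ=-64.61564600°, h=918.1060 m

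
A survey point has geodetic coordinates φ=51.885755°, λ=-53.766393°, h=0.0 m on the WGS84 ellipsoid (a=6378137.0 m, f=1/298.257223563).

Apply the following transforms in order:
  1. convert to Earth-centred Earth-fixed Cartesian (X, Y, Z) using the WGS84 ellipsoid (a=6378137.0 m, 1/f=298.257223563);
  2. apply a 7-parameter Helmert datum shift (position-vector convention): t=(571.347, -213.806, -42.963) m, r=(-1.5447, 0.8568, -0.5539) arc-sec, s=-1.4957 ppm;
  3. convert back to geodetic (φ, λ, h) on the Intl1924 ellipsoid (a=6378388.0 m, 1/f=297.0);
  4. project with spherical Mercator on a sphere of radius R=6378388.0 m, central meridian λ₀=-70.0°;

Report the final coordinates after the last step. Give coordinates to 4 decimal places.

start: φ=51.885755°, λ=-53.766393°, h=0.000 m
→ ECEF (a=6378137.000, f=1/298.257223563): X=2331788.2241, Y=-3182066.6874, Z=4994967.3126
→ Helmert 7p (PV): X=2332368.2868, Y=-3182244.5889, Z=4994931.0229
→ geod (Bowring, a=6378388.000): φ=51.88291274°, λ=-53.76112541°, h=77.1500 m
→ merc (R=6378388.0, λ₀=-70.0°): E=1807774.3897, N=6779248.9759

E=1807774.3897 m, N=6779248.9759 m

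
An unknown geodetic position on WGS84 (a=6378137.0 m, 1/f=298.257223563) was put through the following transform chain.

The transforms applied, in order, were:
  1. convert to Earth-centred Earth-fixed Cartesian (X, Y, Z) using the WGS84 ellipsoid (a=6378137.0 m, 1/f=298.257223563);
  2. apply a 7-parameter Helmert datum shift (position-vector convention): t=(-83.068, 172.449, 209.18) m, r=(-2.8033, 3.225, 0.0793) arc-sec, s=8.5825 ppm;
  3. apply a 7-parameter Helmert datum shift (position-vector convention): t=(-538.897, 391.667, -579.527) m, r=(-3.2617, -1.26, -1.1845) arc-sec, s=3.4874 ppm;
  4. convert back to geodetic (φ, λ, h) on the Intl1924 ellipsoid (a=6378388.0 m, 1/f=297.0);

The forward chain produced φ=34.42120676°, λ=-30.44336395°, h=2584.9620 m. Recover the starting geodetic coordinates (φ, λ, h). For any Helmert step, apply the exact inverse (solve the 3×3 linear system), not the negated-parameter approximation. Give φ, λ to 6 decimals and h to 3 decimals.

start: φ=34.421207°, λ=-30.443364°, h=2584.962 m
→ ECEF (a=6378388.000, f=1/297.0): X=4542869.2191, Y=-2669909.3237, Z=3586601.6096
→ Helmert⁻¹: X=4543429.5185, Y=-2670322.3105, Z=3587098.6462
→ Helmert⁻¹: X=4543416.4835, Y=-2670522.3356, Z=3586893.4249
→ geod (Bowring, a=6378137.000): φ=34.41862400°, λ=-30.44609500°, h=3617.2200 m

φ=34.418624°, λ=-30.446095°, h=3617.220 m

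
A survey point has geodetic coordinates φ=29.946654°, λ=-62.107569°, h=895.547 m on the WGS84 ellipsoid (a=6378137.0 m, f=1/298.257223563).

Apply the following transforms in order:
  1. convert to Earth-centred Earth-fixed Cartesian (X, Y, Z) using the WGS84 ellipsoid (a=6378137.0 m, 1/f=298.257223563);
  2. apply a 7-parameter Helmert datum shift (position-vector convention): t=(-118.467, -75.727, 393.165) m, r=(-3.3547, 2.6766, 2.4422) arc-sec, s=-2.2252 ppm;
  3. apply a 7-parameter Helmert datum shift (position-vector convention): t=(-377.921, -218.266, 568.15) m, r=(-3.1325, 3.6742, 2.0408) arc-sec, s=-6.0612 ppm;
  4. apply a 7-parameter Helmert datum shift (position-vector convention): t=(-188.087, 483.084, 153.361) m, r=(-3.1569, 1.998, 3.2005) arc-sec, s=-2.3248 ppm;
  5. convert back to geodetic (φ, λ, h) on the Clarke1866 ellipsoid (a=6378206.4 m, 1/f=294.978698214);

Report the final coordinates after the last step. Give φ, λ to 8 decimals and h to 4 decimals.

φ=29.96070266°, λ=-62.10889395°, h=952.4238 m

start: φ=29.946654°, λ=-62.107569°, h=895.547 m
→ ECEF (a=6378137.000, f=1/298.257223563): X=2587935.7699, Y=-4889321.8898, Z=3165698.1606
→ Helmert 7p (PV): X=2587910.5139, Y=-4889304.6087, Z=3166130.2189
→ Helmert 7p (PV): X=2587621.6799, Y=-4889419.5518, Z=3166707.3325
→ Helmert 7p (PV): X=2587534.1180, Y=-4888836.4836, Z=3166903.0992
→ geod (Bowring, a=6378206.400): φ=29.96070266°, λ=-62.10889395°, h=952.4238 m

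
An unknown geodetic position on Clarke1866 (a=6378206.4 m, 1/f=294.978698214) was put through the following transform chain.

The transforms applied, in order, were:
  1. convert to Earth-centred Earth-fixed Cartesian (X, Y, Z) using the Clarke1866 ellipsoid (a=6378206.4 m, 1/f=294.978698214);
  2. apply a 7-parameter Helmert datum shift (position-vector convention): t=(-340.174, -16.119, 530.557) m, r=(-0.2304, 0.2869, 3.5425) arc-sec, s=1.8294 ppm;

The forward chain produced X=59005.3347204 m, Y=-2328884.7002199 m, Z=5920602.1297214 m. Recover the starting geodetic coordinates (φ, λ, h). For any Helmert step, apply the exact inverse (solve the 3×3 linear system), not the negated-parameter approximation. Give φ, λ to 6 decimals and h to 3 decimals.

φ=68.651876°, λ=-88.541464°, h=2467.203 m

start: X=59005.3347, Y=-2328884.7002, Z=5920602.1297 m
→ Helmert⁻¹: X=59297.1685, Y=-2328871.9520, Z=5920058.2237
→ geod (Bowring, a=6378206.400): φ=68.65187600°, λ=-88.54146400°, h=2467.2030 m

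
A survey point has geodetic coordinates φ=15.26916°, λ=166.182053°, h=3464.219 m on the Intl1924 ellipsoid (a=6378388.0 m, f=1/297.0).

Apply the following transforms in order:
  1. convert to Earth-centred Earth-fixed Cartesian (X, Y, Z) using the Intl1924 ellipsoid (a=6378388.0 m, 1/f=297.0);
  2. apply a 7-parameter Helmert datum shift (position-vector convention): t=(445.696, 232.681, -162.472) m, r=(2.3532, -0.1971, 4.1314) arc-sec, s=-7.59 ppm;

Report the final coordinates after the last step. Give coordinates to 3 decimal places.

X=-5979327.787 m, Y=1470845.690 m, Z=1669617.685 m

start: φ=15.269160°, λ=166.182053°, h=3464.219 m
→ ECEF (a=6378388.000, f=1/297.0): X=-5979787.8152, Y=1470762.9935, Z=1669781.7650
→ Helmert 7p (PV): X=-5979327.7867, Y=1470845.6898, Z=1669617.6845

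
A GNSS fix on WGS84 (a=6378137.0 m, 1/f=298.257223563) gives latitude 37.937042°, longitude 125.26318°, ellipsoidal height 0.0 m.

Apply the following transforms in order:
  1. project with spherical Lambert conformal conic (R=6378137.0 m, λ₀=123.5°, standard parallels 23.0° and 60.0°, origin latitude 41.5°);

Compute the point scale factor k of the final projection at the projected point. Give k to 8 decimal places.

start: φ=37.937042°, λ=125.263180°, h=0.000 m
→ into lcc (λ₀=123.5°): φ=37.93704200°, λ−λ₀=1.76318000°
scale k = 0.95068531

0.95068531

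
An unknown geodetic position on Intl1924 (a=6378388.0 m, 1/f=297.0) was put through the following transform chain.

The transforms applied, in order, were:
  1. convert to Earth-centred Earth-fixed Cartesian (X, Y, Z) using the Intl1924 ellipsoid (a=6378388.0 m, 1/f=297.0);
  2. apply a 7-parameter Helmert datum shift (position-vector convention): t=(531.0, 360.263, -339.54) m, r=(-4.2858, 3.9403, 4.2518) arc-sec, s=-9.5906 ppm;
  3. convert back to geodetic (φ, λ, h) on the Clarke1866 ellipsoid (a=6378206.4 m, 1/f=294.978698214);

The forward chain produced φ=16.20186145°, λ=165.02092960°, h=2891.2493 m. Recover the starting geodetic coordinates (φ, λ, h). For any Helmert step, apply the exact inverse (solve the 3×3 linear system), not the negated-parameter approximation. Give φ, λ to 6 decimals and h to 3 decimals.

φ=16.202286°, λ=165.024698°, h=3257.238 m

start: φ=16.201861°, λ=165.020930°, h=2891.249 m
→ ECEF (a=6378206.400, f=1/294.978698214): X=-5921013.1664, Y=1584212.7456, Z=1768888.5663
→ Helmert⁻¹: X=-5921602.1042, Y=1583952.9767, Z=1769164.8650
→ geod (Bowring, a=6378388.000): φ=16.20228600°, λ=165.02469800°, h=3257.2380 m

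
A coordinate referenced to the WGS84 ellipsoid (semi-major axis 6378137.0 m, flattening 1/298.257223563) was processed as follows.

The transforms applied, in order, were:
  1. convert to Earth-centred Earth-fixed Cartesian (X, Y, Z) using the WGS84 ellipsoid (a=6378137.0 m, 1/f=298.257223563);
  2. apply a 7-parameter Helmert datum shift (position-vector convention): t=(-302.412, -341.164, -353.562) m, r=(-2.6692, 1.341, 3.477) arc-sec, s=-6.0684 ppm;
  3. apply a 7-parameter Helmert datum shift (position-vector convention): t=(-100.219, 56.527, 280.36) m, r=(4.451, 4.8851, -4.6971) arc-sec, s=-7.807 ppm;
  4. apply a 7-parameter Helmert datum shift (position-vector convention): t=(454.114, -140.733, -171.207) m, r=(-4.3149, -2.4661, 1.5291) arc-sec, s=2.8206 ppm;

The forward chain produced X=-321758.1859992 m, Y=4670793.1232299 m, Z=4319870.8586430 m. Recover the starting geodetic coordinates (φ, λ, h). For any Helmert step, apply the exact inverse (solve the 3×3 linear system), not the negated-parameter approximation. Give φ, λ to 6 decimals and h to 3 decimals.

start: X=-321758.1860, Y=4670793.1232, Z=4319870.8586 m
→ Helmert⁻¹: X=-322125.1135, Y=4670832.6956, Z=4320131.4421
→ Helmert⁻¹: X=-322236.0831, Y=4670898.5123, Z=4319776.3821
→ Helmert⁻¹: X=-321884.9694, Y=4671217.5431, Z=4320214.5165
→ geod (Bowring, a=6378137.000): φ=42.88858500°, λ=93.94191500°, h=2605.3350 m

φ=42.888585°, λ=93.941915°, h=2605.335 m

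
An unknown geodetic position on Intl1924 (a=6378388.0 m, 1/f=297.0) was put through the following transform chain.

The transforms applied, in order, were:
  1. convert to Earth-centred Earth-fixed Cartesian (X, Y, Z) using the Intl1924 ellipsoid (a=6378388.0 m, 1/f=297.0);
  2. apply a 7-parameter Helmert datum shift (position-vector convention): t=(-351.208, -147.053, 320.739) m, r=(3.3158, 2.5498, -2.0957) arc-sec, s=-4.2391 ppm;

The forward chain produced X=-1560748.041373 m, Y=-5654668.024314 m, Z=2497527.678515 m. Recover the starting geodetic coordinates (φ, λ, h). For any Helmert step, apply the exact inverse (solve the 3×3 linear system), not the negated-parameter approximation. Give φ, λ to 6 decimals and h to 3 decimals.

start: X=-1560748.0414, Y=-5654668.0243, Z=2497527.6785 m
→ Helmert⁻¹: X=-1560376.8677, Y=-5654520.6502, Z=2497289.1354
→ geod (Bowring, a=6378388.000): φ=23.20063800°, λ=-105.42695500°, h=251.3910 m

φ=23.200638°, λ=-105.426955°, h=251.391 m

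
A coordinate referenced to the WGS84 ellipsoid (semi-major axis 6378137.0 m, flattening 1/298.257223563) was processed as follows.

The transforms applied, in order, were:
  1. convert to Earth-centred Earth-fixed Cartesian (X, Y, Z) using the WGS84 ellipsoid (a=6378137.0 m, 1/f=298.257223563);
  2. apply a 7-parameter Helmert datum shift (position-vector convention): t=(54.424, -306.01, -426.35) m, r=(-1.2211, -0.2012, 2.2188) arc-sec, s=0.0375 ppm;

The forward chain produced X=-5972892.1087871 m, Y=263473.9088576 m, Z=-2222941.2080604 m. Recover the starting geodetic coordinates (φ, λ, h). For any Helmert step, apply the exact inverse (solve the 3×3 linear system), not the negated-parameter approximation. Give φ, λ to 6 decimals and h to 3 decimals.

start: X=-5972892.1088, Y=263473.9089, Z=-2222941.2081 m
→ Helmert⁻¹: X=-5972945.6384, Y=263857.3176, Z=-2222507.3864
→ geod (Bowring, a=6378137.000): φ=-20.51772300°, λ=177.47058000°, h=2969.0000 m

φ=-20.517723°, λ=177.470580°, h=2969.000 m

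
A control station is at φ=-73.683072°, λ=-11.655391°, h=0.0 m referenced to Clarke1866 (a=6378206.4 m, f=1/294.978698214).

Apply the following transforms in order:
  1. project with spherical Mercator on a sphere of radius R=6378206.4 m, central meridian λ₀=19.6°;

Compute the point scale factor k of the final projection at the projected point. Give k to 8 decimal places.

start: φ=-73.683072°, λ=-11.655391°, h=0.000 m
→ into merc (λ₀=19.6°): φ=-73.68307200°, λ−λ₀=-31.25539100°
scale k = 3.55934877

3.55934877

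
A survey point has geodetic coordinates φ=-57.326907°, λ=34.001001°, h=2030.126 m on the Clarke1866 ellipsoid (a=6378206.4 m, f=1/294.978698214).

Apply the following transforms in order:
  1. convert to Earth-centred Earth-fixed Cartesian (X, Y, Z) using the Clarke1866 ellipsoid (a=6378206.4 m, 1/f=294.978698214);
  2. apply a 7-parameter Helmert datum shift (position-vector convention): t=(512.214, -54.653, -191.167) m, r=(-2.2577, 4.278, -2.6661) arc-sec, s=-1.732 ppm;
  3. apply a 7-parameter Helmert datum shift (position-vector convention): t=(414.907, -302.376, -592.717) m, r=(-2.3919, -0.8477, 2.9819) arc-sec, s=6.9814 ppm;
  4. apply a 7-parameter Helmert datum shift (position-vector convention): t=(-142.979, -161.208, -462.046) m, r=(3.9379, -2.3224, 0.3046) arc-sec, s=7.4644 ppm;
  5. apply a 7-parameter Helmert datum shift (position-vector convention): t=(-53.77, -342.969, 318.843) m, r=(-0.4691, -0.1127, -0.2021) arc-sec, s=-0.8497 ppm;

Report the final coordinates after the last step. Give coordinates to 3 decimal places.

X=2863057.640 m, Y=1929870.909 m, Z=-5348164.665 m

start: φ=-57.326907°, λ=34.001001°, h=2030.126 m
→ ECEF (a=6378206.400, f=1/294.978698214): X=2862322.9999, Y=1930734.0004, Z=-5347149.2751
→ Helmert 7p (PV): X=2862744.3108, Y=1930580.4783, Z=-5347411.6793
→ Helmert 7p (PV): X=2863173.2706, Y=1930270.9560, Z=-5348052.3511
→ Helmert 7p (PV): X=2863109.0288, Y=1930230.4875, Z=-5348485.2275
→ Helmert 7p (PV): X=2863057.6396, Y=1929870.9093, Z=-5348164.6654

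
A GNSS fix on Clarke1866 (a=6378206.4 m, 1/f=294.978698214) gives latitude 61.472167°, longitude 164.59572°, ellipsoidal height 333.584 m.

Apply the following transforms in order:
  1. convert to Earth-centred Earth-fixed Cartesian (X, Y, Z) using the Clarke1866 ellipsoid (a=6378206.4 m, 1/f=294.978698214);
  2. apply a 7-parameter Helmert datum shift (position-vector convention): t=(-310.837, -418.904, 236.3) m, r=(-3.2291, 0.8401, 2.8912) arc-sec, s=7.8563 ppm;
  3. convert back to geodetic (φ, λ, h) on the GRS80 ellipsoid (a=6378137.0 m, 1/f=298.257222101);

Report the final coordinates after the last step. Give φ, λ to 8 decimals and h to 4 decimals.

φ=61.46988484°, λ=164.60395406°, h=567.0592 m

start: φ=61.472167°, λ=164.595720°, h=333.584 m
→ ECEF (a=6378206.400, f=1/294.978698214): X=-2944564.4266, Y=811304.8242, Z=5580758.2609
→ Helmert 7p (PV): X=-2944887.0389, Y=810938.3881, Z=5581037.6969
→ geod (Bowring, a=6378137.000): φ=61.46988484°, λ=164.60395406°, h=567.0592 m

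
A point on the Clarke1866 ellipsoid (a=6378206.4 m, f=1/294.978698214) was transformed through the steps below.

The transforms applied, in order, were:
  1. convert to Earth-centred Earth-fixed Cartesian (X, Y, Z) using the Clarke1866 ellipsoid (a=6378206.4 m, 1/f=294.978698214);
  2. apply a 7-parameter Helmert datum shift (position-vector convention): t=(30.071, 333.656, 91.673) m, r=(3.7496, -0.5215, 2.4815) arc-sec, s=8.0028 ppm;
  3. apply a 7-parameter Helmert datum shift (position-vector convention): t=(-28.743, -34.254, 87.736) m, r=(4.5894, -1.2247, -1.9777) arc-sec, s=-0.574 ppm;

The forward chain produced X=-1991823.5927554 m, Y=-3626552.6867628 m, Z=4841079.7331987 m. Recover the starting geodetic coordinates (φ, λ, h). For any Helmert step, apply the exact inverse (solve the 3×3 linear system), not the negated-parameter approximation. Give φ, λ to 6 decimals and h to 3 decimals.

φ=49.671804°, λ=-118.776025°, h=2606.908 m

start: X=-1991823.5928, Y=-3626552.6868, Z=4841079.7332 m
→ Helmert⁻¹: X=-1991732.4782, Y=-3626431.8971, Z=4841087.2901
→ Helmert⁻¹: X=-1991778.0007, Y=-3626624.5636, Z=4841027.8386
→ geod (Bowring, a=6378206.400): φ=49.67180400°, λ=-118.77602500°, h=2606.9080 m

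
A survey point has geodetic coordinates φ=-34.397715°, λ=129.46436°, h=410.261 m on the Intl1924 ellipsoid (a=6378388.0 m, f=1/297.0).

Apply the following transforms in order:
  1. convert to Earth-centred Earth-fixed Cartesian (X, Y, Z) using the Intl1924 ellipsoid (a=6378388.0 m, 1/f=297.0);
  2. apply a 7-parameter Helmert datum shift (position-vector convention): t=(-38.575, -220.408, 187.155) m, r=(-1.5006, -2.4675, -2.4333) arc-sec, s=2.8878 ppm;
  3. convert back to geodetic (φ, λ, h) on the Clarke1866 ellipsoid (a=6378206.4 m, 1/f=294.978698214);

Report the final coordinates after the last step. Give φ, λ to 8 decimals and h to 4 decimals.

φ=-34.39905350°, λ=129.46535163°, h=431.2871 m

start: φ=-34.397715°, λ=129.464360°, h=410.261 m
→ ECEF (a=6378388.000, f=1/297.0): X=-3348986.4538, Y=4067798.1390, Z=-3583222.1697
→ Helmert 7p (PV): X=-3348943.8467, Y=4067602.9176, Z=-3583115.0194
→ geod (Bowring, a=6378206.400): φ=-34.39905350°, λ=129.46535163°, h=431.2871 m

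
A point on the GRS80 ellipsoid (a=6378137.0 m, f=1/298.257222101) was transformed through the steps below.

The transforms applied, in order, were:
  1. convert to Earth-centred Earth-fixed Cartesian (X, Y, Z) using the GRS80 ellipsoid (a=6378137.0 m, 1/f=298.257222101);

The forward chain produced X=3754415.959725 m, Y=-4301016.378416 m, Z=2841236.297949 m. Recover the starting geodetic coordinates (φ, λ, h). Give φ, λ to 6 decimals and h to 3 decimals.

start: X=3754415.9597, Y=-4301016.3784, Z=2841236.2979 m
→ geod (Bowring, a=6378137.000): φ=26.61160400°, λ=-48.88184800°, h=3193.8020 m

φ=26.611604°, λ=-48.881848°, h=3193.802 m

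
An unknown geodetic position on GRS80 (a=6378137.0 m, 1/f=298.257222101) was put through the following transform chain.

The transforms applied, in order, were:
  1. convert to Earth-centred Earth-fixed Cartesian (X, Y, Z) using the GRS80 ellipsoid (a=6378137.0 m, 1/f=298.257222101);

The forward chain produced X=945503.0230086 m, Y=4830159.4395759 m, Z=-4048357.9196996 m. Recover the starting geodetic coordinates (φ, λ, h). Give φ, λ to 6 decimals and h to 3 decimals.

start: X=945503.0230, Y=4830159.4396, Z=-4048357.9197 m
→ geod (Bowring, a=6378137.000): φ=-39.62718400°, λ=78.92440700°, h=3399.9460 m

φ=-39.627184°, λ=78.924407°, h=3399.946 m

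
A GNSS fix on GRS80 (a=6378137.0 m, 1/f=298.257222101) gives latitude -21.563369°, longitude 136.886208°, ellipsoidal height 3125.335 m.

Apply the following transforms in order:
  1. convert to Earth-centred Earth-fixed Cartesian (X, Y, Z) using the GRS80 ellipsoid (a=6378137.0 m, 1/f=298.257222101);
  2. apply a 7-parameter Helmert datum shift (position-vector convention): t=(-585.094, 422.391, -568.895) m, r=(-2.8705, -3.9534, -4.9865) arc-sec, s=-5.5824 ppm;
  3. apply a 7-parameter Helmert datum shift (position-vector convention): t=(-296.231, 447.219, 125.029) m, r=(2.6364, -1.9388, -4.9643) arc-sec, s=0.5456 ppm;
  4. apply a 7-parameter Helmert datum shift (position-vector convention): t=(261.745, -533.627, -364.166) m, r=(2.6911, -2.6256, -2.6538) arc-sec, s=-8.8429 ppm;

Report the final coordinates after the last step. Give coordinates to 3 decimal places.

X=-4334454.393 m, Y=4058439.031 m, Z=-2331572.743 m

start: φ=-21.563369°, λ=136.886208°, h=3125.335 m
→ ECEF (a=6378137.000, f=1/298.257222101): X=-4334239.2309, Y=4057866.7235, Z=-2330666.4264
→ Helmert 7p (PV): X=-4334657.3594, Y=4058338.8078, Z=-2331361.8543
→ Helmert 7p (PV): X=-4334836.3670, Y=4058922.3645, Z=-2331226.9690
→ Helmert 7p (PV): X=-4334454.3934, Y=4058439.0312, Z=-2331572.7434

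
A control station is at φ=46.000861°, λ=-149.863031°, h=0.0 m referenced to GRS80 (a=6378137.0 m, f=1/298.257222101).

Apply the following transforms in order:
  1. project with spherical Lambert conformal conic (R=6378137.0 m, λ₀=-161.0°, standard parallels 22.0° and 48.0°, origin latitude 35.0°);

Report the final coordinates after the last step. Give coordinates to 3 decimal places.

E=852691.391 m, N=1248082.171 m

start: φ=46.000861°, λ=-149.863031°, h=0.000 m
→ lcc (R=6378137.0, λ₀=-161.0°): E=852691.3905, N=1248082.1712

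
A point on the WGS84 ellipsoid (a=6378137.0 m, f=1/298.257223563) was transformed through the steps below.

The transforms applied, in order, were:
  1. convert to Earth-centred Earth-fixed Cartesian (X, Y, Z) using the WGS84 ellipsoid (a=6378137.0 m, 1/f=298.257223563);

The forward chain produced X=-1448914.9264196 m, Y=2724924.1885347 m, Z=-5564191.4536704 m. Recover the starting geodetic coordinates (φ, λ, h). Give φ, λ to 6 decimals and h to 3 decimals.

start: X=-1448914.9264, Y=2724924.1885, Z=-5564191.4537 m
→ geod (Bowring, a=6378137.000): φ=-61.14789600°, λ=118.00077100°, h=1002.1440 m

φ=-61.147896°, λ=118.000771°, h=1002.144 m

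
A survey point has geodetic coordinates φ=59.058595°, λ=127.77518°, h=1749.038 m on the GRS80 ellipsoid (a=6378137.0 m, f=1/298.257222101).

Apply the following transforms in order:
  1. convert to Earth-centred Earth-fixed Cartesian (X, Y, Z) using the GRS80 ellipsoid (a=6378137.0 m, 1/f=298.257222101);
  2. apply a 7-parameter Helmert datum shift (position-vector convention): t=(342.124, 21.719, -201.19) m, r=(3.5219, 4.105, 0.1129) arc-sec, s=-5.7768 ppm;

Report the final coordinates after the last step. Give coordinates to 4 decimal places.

start: φ=59.058595°, λ=127.775180°, h=1749.038 m
→ ECEF (a=6378137.000, f=1/298.257222101): X=-2014354.5594, Y=2599214.4230, Z=5448795.2517
→ Helmert 7p (PV): X=-2013893.7824, Y=2599126.9886, Z=5448647.0542

X=-2013893.7824 m, Y=2599126.9886 m, Z=5448647.0542 m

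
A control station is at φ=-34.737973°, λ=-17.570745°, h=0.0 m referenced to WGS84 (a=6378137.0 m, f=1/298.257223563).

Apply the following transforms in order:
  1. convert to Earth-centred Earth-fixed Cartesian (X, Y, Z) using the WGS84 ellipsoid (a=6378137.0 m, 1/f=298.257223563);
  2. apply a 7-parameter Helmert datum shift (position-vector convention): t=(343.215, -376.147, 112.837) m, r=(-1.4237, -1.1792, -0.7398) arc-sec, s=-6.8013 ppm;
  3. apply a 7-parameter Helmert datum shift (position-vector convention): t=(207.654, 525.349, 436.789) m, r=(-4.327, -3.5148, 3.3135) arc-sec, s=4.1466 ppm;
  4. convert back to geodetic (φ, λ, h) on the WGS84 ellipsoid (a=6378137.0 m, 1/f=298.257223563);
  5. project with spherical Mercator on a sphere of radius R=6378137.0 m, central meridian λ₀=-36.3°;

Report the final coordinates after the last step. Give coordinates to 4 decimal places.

E=2085299.1489 m, N=-4127209.7253 m

start: φ=-34.737973°, λ=-17.570745°, h=0.000 m
→ ECEF (a=6378137.000, f=1/298.257223563): X=5002244.2488, Y=-1583994.6585, Z=-3614017.1022
→ Helmert 7p (PV): X=5002568.4217, Y=-1584402.9183, Z=-3613840.1548
→ Helmert 7p (PV): X=5002883.8527, Y=-1583879.5871, Z=-3613299.8681
→ geod (Bowring, a=6378137.000): φ=-34.72970643°, λ=-17.56743903°, h=63.9123 m
→ merc (R=6378137.0, λ₀=-36.3°): E=2085299.1489, N=-4127209.7253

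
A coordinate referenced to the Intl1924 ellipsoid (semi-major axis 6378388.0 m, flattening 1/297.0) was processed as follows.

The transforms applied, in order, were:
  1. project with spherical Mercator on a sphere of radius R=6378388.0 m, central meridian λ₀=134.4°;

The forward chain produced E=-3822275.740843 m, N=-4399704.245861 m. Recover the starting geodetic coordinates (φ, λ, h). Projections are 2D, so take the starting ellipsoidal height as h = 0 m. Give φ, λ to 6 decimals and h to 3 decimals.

φ=-36.715544°, λ=100.065264°, h=0.000 m

start: E=-3822275.7408, N=-4399704.2459 m
→ merc⁻¹: φ=-36.71554400°, λ=100.06526400°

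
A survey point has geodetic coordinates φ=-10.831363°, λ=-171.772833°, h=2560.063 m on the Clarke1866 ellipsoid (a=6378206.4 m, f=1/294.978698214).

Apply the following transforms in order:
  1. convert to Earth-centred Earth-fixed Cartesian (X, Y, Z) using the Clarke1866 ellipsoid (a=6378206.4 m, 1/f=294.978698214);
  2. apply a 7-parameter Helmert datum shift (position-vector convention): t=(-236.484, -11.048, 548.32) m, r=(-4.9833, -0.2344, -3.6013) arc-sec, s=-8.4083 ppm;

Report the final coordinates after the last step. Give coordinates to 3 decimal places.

start: φ=-10.831363°, λ=-171.772833°, h=2560.063 m
→ ECEF (a=6378206.400, f=1/294.978698214): X=-6203333.4440, Y=-896916.6213, Z=-1191096.5981
→ Helmert 7p (PV): X=-6203532.0747, Y=-896840.5973, Z=-1190523.6433

X=-6203532.075 m, Y=-896840.597 m, Z=-1190523.643 m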